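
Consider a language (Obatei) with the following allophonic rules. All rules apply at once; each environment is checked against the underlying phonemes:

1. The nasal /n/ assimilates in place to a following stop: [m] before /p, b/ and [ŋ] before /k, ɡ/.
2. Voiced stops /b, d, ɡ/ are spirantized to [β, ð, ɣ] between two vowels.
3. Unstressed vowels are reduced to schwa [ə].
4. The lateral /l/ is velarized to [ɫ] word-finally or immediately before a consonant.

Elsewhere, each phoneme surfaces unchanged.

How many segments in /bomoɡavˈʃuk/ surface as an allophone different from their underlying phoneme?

4

Segments that undergo a rule: /o/ → [ə] (rule 3); /o/ → [ə] (rule 3); /ɡ/ → [ɣ] (rule 2); /a/ → [ə] (rule 3).
All other segments surface unchanged.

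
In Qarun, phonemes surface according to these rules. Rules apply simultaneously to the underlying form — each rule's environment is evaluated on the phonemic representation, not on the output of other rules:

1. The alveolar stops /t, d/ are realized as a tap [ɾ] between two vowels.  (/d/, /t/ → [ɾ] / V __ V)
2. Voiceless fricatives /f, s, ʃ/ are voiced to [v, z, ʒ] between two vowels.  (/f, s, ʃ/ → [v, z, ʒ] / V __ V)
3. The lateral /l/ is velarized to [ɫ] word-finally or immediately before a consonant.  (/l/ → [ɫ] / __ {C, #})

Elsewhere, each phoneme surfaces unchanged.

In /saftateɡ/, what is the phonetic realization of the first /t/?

/t/ — between /f/ and /a/; rule 1 does not apply here → [t].

[t]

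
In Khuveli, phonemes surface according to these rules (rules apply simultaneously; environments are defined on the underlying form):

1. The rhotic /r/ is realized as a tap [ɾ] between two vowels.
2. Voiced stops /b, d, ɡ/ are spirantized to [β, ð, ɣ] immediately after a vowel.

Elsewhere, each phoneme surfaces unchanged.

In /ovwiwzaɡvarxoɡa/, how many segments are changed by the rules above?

Segments that undergo a rule: /ɡ/ → [ɣ] (rule 2); /ɡ/ → [ɣ] (rule 2).
All other segments surface unchanged.

2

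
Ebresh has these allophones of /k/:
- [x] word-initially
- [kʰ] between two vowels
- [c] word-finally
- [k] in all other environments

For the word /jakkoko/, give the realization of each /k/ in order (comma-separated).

Occurrence 1 (position 3): no conditioning environment matches → elsewhere allophone [k].
Occurrence 2 (position 4): no conditioning environment matches → elsewhere allophone [k].
Occurrence 3 (position 6): between two vowels → [kʰ].

[k], [k], [kʰ]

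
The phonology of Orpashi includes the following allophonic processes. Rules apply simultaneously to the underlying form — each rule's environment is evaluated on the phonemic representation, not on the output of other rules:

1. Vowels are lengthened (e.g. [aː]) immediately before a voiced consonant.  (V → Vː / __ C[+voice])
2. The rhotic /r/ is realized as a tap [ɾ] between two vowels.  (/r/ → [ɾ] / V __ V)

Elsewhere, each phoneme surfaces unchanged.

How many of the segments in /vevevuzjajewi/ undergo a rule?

5

Segments that undergo a rule: /e/ → [eː] (rule 1); /e/ → [eː] (rule 1); /u/ → [uː] (rule 1); /a/ → [aː] (rule 1); /e/ → [eː] (rule 1).
All other segments surface unchanged.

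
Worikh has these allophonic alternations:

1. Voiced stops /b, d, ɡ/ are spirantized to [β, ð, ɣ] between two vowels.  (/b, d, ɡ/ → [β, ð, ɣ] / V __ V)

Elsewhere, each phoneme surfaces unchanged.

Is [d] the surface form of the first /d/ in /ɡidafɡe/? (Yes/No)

No

/d/ (between /i/ and /a/): between two vowels, so rule 1 applies → [ð].
The actual realization is [ð], not [d].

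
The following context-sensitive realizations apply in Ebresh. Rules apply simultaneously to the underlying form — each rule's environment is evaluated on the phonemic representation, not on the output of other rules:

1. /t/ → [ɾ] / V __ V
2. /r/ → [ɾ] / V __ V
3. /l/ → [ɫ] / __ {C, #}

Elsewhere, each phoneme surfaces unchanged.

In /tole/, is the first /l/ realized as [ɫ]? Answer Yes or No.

No

/l/ (between /o/ and /e/) fails the environment for rule 3, so it stays [l].
The actual realization is [l], not [ɫ].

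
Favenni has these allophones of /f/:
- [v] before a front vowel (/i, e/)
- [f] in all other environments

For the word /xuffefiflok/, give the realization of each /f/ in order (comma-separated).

[f], [v], [v], [f]

Occurrence 1 (position 3): no conditioning environment matches → elsewhere allophone [f].
Occurrence 2 (position 4): before a front vowel (/i, e/) → [v].
Occurrence 3 (position 6): before a front vowel (/i, e/) → [v].
Occurrence 4 (position 8): no conditioning environment matches → elsewhere allophone [f].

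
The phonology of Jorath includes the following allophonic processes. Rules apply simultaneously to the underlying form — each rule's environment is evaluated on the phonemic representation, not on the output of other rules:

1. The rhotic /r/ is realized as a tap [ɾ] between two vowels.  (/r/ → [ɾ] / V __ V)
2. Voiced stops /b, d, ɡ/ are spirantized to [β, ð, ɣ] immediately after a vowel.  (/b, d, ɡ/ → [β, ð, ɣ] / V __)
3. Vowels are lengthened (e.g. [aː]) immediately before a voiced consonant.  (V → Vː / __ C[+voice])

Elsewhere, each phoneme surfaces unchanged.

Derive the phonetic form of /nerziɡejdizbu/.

[neːrziːɣeːjdiːzbu]

/n/ — not in any rule's target class → [n].
Rule 3 applies to /e/ (between /n/ and /r/: before a voiced consonant) → [eː].
/r/ (between /e/ and /z/) fails the environment for rule 1, so it stays [r].
/z/ (between /r/ and /i/): no rule targets it → [z].
/i/ (between /z/ and /ɡ/) occurs before a voiced consonant → [iː] by rule 3.
/ɡ/ — between /i/ and /e/, immediately after a vowel — surfaces as [ɣ] (rule 2).
/e/ meets the environment for rule 3 (before a voiced consonant) → [eː].
/j/ — not in any rule's target class → [j].
/d/ (between /j/ and /i/) is in the target of rule 2 but the environment (immediately after a vowel) is not met → [d].
/i/ (between /d/ and /z/): before a voiced consonant, so rule 3 applies → [iː].
/z/ stays [z].
/b/ (between /z/ and /u/) is in the target of rule 2 but the environment (immediately after a vowel) is not met → [b].
/u/ (word-final) is in the target of rule 3 but the environment (before a voiced consonant) is not met → [u].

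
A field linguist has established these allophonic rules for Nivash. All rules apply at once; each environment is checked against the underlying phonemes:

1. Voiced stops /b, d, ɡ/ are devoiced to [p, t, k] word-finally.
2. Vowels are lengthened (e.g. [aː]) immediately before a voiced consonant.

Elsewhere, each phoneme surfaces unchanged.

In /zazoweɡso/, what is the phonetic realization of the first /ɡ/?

[ɡ]

/ɡ/ (between /e/ and /s/) is in the target of rule 1 but the environment (word-finally) is not met → [ɡ].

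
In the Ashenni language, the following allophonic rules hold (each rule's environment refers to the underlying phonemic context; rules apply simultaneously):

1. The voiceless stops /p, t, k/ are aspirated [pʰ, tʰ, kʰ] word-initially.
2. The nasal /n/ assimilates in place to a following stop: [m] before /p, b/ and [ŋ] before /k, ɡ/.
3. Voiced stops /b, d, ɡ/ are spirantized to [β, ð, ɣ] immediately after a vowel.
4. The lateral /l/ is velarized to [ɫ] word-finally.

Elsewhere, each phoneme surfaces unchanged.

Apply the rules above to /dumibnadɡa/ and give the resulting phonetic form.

/d/ — word-initial; rule 3 does not apply here → [d].
/u/ stays [u].
/m/ (between /u/ and /i/): no rule targets it → [m].
/i/ stays [i].
Rule 3 applies to /b/ (between /i/ and /n/: immediately after a vowel) → [β].
/n/ (between /b/ and /a/) is in the target of rule 2 but the environment (before a labial or velar stop) is not met → [n].
/a/ (between /n/ and /d/) is unaffected → [a].
/d/ meets the environment for rule 3 (immediately after a vowel) → [ð].
/ɡ/ (between /d/ and /a/) is in the target of rule 3 but the environment (immediately after a vowel) is not met → [ɡ].
/a/ (word-final): no rule targets it → [a].

[dumiβnaðɡa]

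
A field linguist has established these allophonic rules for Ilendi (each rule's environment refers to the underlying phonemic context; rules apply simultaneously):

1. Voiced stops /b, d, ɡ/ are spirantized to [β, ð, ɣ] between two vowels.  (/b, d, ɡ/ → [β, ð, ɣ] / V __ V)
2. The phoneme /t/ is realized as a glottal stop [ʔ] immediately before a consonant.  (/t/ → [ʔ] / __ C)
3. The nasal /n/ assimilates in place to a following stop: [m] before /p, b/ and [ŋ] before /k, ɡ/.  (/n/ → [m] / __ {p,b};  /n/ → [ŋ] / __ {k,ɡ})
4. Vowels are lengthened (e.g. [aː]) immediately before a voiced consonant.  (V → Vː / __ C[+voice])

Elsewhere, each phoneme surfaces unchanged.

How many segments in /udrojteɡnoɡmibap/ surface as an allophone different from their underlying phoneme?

Segments that undergo a rule: /u/ → [uː] (rule 4); /o/ → [oː] (rule 4); /e/ → [eː] (rule 4); /o/ → [oː] (rule 4); /i/ → [iː] (rule 4); /b/ → [β] (rule 1).
All other segments surface unchanged.

6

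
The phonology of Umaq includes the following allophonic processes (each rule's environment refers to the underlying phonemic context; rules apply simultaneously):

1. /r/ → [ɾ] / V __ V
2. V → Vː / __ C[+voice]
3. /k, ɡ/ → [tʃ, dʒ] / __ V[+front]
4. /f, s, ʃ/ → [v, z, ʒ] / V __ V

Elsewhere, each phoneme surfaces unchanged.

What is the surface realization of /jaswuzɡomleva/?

/j/ stays [j].
/a/ (between /j/ and /s/): rule 2 targets it, but not before a voiced consonant → unchanged [a].
/s/ (between /a/ and /w/) fails the environment for rule 4, so it stays [s].
/w/ — not in any rule's target class → [w].
/u/ (between /w/ and /z/) occurs before a voiced consonant → [uː] by rule 2.
/z/ (between /u/ and /ɡ/): no rule targets it → [z].
/ɡ/ (between /z/ and /o/) is in the target of rule 3 but the environment (before a front vowel) is not met → [ɡ].
/o/ (between /ɡ/ and /m/): before a voiced consonant, so rule 2 applies → [oː].
/m/ (between /o/ and /l/) is unaffected → [m].
/l/ stays [l].
/e/ (between /l/ and /v/) occurs before a voiced consonant → [eː] by rule 2.
/v/ (between /e/ and /a/): no rule targets it → [v].
/a/ — word-final; rule 2 does not apply here → [a].

[jaswuːzɡoːmleːva]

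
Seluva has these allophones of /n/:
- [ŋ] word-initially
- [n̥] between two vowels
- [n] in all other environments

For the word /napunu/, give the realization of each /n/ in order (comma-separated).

Occurrence 1 (position 1): word-initially → [ŋ].
Occurrence 2 (position 5): between two vowels → [n̥].

[ŋ], [n̥]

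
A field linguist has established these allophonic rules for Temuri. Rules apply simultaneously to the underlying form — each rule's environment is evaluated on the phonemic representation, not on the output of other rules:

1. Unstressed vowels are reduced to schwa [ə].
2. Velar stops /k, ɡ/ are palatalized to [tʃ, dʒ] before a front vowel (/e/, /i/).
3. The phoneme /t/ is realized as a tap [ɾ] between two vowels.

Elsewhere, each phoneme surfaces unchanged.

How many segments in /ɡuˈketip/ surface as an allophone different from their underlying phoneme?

Segments that undergo a rule: /u/ → [ə] (rule 1); /k/ → [tʃ] (rule 2); /t/ → [ɾ] (rule 3); /i/ → [ə] (rule 1).
All other segments surface unchanged.

4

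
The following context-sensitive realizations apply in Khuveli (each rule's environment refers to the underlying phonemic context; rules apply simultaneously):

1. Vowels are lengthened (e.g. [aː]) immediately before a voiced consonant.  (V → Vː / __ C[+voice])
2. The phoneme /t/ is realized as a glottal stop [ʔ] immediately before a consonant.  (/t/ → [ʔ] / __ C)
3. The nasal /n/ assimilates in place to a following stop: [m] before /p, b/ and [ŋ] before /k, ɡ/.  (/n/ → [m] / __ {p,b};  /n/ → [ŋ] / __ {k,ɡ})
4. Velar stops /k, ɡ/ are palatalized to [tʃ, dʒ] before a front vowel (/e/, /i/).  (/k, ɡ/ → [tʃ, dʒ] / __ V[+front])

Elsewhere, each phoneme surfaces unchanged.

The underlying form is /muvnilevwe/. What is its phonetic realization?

[muːvniːleːvwe]

/u/ (between /m/ and /v/) occurs before a voiced consonant → [uː] by rule 1.
/n/ — between /v/ and /i/; rule 3 does not apply here → [n].
/i/ — between /n/ and /l/, before a voiced consonant — surfaces as [iː] (rule 1).
/e/ meets the environment for rule 1 (before a voiced consonant) → [eː].
/e/ — word-final; rule 1 does not apply here → [e].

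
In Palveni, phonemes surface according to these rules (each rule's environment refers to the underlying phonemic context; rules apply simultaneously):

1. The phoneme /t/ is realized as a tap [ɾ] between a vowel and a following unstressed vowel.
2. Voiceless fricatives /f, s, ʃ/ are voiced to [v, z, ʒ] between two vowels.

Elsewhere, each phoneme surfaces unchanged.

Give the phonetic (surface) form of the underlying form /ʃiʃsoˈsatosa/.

[ʃiʃsoˈzaɾoza]

/ʃ/ — word-initial; rule 2 does not apply here → [ʃ].
/ʃ/ (between /i/ and /s/) is in the target of rule 2 but the environment (between two vowels) is not met → [ʃ].
/s/ (between /ʃ/ and /o/) is in the target of rule 2 but the environment (between two vowels) is not met → [s].
Rule 2 applies to /s/ (between /o/ and /a/: between two vowels) → [z].
Rule 1 applies to /t/ (between /a/ and /o/: between a vowel and a following unstressed vowel) → [ɾ].
/s/ (between /o/ and /a/): between two vowels, so rule 2 applies → [z].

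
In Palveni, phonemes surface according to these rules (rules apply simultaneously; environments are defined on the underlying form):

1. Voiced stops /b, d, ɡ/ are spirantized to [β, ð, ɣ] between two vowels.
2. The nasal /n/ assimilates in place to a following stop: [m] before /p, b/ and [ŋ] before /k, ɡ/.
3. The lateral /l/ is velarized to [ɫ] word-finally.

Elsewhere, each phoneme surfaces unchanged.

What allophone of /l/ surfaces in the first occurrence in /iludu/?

/l/ (between /i/ and /u/) fails the environment for rule 3, so it stays [l].

[l]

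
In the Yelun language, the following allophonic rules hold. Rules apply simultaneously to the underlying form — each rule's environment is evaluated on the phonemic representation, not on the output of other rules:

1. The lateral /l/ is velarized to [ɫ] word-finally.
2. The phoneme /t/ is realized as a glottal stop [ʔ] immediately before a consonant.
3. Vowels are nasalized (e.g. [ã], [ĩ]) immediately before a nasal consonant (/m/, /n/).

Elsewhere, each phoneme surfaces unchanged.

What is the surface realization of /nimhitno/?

[nĩmhiʔno]

/n/ stays [n].
/i/ (between /n/ and /m/): before a nasal consonant, so rule 3 applies → [ĩ].
/m/ stays [m].
/h/ (between /m/ and /i/): no rule targets it → [h].
/i/ (between /h/ and /t/) fails the environment for rule 3, so it stays [i].
/t/ meets the environment for rule 2 (immediately before a consonant) → [ʔ].
/n/ — not in any rule's target class → [n].
/o/ (word-final): rule 3 targets it, but not before a nasal consonant → unchanged [o].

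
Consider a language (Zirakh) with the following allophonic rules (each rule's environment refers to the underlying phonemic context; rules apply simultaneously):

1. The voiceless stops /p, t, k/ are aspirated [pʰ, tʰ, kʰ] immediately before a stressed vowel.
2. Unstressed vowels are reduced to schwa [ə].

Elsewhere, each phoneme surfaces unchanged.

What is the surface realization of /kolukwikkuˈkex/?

/k/ — word-initial; rule 1 does not apply here → [k].
/o/ meets the environment for rule 2 (in an unstressed syllable) → [ə].
/l/ — not in any rule's target class → [l].
Rule 2 applies to /u/ (between /l/ and /k/: in an unstressed syllable) → [ə].
/k/ — between /u/ and /w/; rule 1 does not apply here → [k].
/w/ (between /k/ and /i/): no rule targets it → [w].
/i/ meets the environment for rule 2 (in an unstressed syllable) → [ə].
/k/ — between /i/ and /k/; rule 1 does not apply here → [k].
/k/ (between /k/ and /u/) is in the target of rule 1 but the environment (immediately before a stressed vowel) is not met → [k].
/u/ (between /k/ and /k/): in an unstressed syllable, so rule 2 applies → [ə].
/k/ meets the environment for rule 1 (immediately before a stressed vowel) → [kʰ].
/e/ — between /k/ and /x/; rule 2 does not apply here → [e].
/x/ (word-final): no rule targets it → [x].

[kələkwəkkəˈkʰex]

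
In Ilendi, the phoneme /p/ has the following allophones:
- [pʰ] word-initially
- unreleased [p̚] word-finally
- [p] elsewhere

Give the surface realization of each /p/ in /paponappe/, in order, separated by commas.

[pʰ], [p], [p], [p]

Occurrence 1 (position 1): word-initially → [pʰ].
Occurrence 2 (position 3): no conditioning environment matches → elsewhere allophone [p].
Occurrence 3 (position 7): no conditioning environment matches → elsewhere allophone [p].
Occurrence 4 (position 8): no conditioning environment matches → elsewhere allophone [p].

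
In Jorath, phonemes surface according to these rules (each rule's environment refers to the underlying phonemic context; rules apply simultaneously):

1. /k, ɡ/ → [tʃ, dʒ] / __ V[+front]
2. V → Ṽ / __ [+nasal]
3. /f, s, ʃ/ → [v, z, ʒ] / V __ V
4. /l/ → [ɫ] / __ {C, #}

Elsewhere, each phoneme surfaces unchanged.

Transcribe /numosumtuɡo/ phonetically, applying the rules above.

[nũmozũmtuɡo]

/n/ stays [n].
/u/ (between /n/ and /m/): before a nasal consonant, so rule 2 applies → [ũ].
/m/ — not in any rule's target class → [m].
/o/ (between /m/ and /s/) is in the target of rule 2 but the environment (before a nasal consonant) is not met → [o].
/s/ meets the environment for rule 3 (between two vowels) → [z].
/u/ (between /s/ and /m/): before a nasal consonant, so rule 2 applies → [ũ].
/m/ stays [m].
/t/ (between /m/ and /u/): no rule targets it → [t].
/u/ (between /t/ and /ɡ/): rule 2 targets it, but not before a nasal consonant → unchanged [u].
/ɡ/ — between /u/ and /o/; rule 1 does not apply here → [ɡ].
/o/ (word-final): rule 2 targets it, but not before a nasal consonant → unchanged [o].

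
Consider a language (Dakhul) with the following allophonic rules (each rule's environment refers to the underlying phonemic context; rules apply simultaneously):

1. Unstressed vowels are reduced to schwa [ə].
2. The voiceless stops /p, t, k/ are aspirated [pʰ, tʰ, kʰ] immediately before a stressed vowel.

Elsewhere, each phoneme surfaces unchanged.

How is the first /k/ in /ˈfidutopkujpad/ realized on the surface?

/k/ (between /p/ and /u/): rule 2 targets it, but not immediately before a stressed vowel → unchanged [k].

[k]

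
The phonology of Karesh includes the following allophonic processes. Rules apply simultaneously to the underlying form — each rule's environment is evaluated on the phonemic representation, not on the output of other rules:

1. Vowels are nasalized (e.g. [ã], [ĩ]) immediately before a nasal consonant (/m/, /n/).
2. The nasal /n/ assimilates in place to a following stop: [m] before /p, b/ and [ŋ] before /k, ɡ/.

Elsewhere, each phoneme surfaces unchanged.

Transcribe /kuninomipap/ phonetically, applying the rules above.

[kũnĩnõmipap]

/u/ (between /k/ and /n/) occurs before a nasal consonant → [ũ] by rule 1.
/n/ — between /u/ and /i/; rule 2 does not apply here → [n].
/i/ (between /n/ and /n/) occurs before a nasal consonant → [ĩ] by rule 1.
/n/ (between /i/ and /o/) is in the target of rule 2 but the environment (before a labial or velar stop) is not met → [n].
/o/ (between /n/ and /m/): before a nasal consonant, so rule 1 applies → [õ].
/i/ — between /m/ and /p/; rule 1 does not apply here → [i].
/a/ (between /p/ and /p/) is in the target of rule 1 but the environment (before a nasal consonant) is not met → [a].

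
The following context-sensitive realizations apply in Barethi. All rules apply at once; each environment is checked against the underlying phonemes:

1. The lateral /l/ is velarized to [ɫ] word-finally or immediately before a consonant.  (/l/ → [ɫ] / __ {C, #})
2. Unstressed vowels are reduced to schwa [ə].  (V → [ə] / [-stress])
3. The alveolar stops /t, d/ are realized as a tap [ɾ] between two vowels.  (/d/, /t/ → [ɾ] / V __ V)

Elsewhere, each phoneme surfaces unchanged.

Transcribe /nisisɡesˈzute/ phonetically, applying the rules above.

[nəsəsɡəsˈzuɾə]

/n/ (word-initial) is unaffected → [n].
/i/ — between /n/ and /s/, in an unstressed syllable — surfaces as [ə] (rule 2).
/s/ (between /i/ and /i/) is unaffected → [s].
/i/ meets the environment for rule 2 (in an unstressed syllable) → [ə].
/s/ — not in any rule's target class → [s].
/ɡ/ (between /s/ and /e/): no rule targets it → [ɡ].
/e/ (between /ɡ/ and /s/): in an unstressed syllable, so rule 2 applies → [ə].
/s/ — not in any rule's target class → [s].
/z/ stays [z].
/u/ (between /z/ and /t/): rule 2 targets it, but not in an unstressed syllable → unchanged [u].
/t/ (between /u/ and /e/): between two vowels, so rule 3 applies → [ɾ].
/e/ (word-final): in an unstressed syllable, so rule 2 applies → [ə].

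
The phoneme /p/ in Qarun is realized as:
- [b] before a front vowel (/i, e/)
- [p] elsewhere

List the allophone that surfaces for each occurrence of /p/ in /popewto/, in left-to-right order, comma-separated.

Occurrence 1 (position 1): no conditioning environment matches → elsewhere allophone [p].
Occurrence 2 (position 3): before a front vowel (/i, e/) → [b].

[p], [b]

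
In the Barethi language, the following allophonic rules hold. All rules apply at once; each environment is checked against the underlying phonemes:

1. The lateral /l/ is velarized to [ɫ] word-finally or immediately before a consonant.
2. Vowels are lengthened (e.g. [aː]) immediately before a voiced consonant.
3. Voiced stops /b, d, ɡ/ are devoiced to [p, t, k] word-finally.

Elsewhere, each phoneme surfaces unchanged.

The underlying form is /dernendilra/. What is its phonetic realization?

/d/ (word-initial) fails the environment for rule 3, so it stays [d].
/e/ (between /d/ and /r/) occurs before a voiced consonant → [eː] by rule 2.
/r/ (between /e/ and /n/): no rule targets it → [r].
/n/ — not in any rule's target class → [n].
Rule 2 applies to /e/ (between /n/ and /n/: before a voiced consonant) → [eː].
/n/ (between /e/ and /d/) is unaffected → [n].
/d/ (between /n/ and /i/) is in the target of rule 3 but the environment (word-finally) is not met → [d].
/i/ (between /d/ and /l/): before a voiced consonant, so rule 2 applies → [iː].
/l/ (between /i/ and /r/): word-finally or immediately before a consonant, so rule 1 applies → [ɫ].
/r/ — not in any rule's target class → [r].
/a/ (word-final) fails the environment for rule 2, so it stays [a].

[deːrneːndiːɫra]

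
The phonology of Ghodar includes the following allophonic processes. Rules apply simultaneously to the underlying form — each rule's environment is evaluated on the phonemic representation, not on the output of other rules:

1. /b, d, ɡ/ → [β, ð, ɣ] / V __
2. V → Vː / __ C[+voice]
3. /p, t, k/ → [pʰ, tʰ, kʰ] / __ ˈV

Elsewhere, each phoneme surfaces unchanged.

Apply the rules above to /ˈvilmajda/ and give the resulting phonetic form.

/i/ (between /v/ and /l/) occurs before a voiced consonant → [iː] by rule 2.
/a/ (between /m/ and /j/): before a voiced consonant, so rule 2 applies → [aː].
/d/ (between /j/ and /a/) fails the environment for rule 1, so it stays [d].
/a/ (word-final): rule 2 targets it, but not before a voiced consonant → unchanged [a].

[ˈviːlmaːjda]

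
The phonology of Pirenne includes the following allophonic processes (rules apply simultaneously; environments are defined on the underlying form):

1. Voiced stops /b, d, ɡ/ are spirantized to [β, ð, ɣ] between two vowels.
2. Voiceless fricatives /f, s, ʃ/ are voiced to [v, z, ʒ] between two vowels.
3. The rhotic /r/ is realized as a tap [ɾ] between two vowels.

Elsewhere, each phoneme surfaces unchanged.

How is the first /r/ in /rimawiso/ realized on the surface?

/r/ (word-initial) is in the target of rule 3 but the environment (between two vowels) is not met → [r].

[r]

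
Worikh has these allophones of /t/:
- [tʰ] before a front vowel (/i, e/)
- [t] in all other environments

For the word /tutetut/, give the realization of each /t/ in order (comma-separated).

Occurrence 1 (position 1): no conditioning environment matches → elsewhere allophone [t].
Occurrence 2 (position 3): before a front vowel (/i, e/) → [tʰ].
Occurrence 3 (position 5): no conditioning environment matches → elsewhere allophone [t].
Occurrence 4 (position 7): no conditioning environment matches → elsewhere allophone [t].

[t], [tʰ], [t], [t]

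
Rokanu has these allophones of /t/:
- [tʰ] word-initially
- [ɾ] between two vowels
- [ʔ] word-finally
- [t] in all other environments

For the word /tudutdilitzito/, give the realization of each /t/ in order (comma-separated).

[tʰ], [t], [t], [ɾ]

Occurrence 1 (position 1): word-initially → [tʰ].
Occurrence 2 (position 5): no conditioning environment matches → elsewhere allophone [t].
Occurrence 3 (position 10): no conditioning environment matches → elsewhere allophone [t].
Occurrence 4 (position 13): between two vowels → [ɾ].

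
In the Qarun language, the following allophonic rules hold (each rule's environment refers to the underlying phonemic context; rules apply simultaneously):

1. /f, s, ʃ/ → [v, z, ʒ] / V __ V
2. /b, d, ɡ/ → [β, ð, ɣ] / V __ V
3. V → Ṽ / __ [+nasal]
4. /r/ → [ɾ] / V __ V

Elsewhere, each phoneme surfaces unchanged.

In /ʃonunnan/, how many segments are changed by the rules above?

3

Segments that undergo a rule: /o/ → [õ] (rule 3); /u/ → [ũ] (rule 3); /a/ → [ã] (rule 3).
All other segments surface unchanged.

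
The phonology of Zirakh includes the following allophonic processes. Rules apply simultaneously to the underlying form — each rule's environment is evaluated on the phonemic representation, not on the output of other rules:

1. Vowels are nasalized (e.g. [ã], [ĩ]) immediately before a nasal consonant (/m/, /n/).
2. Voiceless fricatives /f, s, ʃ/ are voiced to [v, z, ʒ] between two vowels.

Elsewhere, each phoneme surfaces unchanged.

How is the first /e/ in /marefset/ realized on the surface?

/e/ (between /r/ and /f/): rule 1 targets it, but not before a nasal consonant → unchanged [e].

[e]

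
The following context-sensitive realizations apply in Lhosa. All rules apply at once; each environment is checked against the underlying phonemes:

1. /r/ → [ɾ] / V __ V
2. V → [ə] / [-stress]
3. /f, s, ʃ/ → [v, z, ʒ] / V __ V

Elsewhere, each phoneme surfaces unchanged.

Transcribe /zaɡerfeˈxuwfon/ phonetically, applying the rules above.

/z/ stays [z].
/a/ — between /z/ and /ɡ/, in an unstressed syllable — surfaces as [ə] (rule 2).
/ɡ/ — not in any rule's target class → [ɡ].
Rule 2 applies to /e/ (between /ɡ/ and /r/: in an unstressed syllable) → [ə].
/r/ (between /e/ and /f/): rule 1 targets it, but not between two vowels → unchanged [r].
/f/ (between /r/ and /e/) fails the environment for rule 3, so it stays [f].
/e/ (between /f/ and /x/) occurs in an unstressed syllable → [ə] by rule 2.
/x/ (between /e/ and /u/): no rule targets it → [x].
/u/ (between /x/ and /w/): rule 2 targets it, but not in an unstressed syllable → unchanged [u].
/w/ — not in any rule's target class → [w].
/f/ (between /w/ and /o/) fails the environment for rule 3, so it stays [f].
/o/ — between /f/ and /n/, in an unstressed syllable — surfaces as [ə] (rule 2).
/n/ — not in any rule's target class → [n].

[zəɡərfəˈxuwfən]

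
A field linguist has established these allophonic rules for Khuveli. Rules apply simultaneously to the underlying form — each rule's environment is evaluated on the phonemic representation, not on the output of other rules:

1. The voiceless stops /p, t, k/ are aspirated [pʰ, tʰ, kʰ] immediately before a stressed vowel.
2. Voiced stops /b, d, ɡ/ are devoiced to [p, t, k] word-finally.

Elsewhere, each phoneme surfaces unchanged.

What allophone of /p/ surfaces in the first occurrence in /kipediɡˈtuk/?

[p]

/p/ (between /i/ and /e/): rule 1 targets it, but not immediately before a stressed vowel → unchanged [p].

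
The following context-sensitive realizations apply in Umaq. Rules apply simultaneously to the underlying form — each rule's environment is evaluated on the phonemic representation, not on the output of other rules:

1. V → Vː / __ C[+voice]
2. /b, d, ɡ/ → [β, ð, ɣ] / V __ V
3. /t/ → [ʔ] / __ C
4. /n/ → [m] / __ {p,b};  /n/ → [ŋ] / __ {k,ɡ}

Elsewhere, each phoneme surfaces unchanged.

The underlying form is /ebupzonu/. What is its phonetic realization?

[eːβupzoːnu]

Rule 1 applies to /e/ (word-initial: before a voiced consonant) → [eː].
/b/ — between /e/ and /u/, between two vowels — surfaces as [β] (rule 2).
/u/ (between /b/ and /p/): rule 1 targets it, but not before a voiced consonant → unchanged [u].
/p/ stays [p].
/z/ stays [z].
/o/ (between /z/ and /n/): before a voiced consonant, so rule 1 applies → [oː].
/n/ (between /o/ and /u/) fails the environment for rule 4, so it stays [n].
/u/ (word-final): rule 1 targets it, but not before a voiced consonant → unchanged [u].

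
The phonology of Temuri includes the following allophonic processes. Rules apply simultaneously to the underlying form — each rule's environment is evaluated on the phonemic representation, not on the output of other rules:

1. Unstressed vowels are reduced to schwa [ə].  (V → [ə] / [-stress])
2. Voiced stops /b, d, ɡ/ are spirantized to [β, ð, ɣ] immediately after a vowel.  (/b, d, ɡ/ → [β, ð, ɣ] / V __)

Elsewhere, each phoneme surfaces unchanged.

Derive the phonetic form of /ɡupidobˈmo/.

/ɡ/ — word-initial; rule 2 does not apply here → [ɡ].
/u/ (between /ɡ/ and /p/): in an unstressed syllable, so rule 1 applies → [ə].
/i/ (between /p/ and /d/): in an unstressed syllable, so rule 1 applies → [ə].
/d/ meets the environment for rule 2 (immediately after a vowel) → [ð].
/o/ (between /d/ and /b/) occurs in an unstressed syllable → [ə] by rule 1.
/b/ meets the environment for rule 2 (immediately after a vowel) → [β].
/o/ (word-final) is in the target of rule 1 but the environment (in an unstressed syllable) is not met → [o].

[ɡəpəðəβˈmo]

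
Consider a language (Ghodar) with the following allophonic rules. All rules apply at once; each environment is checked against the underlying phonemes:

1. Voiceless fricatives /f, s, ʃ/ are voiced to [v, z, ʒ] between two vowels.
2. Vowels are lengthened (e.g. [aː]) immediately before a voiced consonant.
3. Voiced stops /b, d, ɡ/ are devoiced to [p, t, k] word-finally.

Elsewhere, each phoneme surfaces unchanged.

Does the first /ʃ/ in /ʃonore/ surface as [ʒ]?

/ʃ/ (word-initial): rule 1 targets it, but not between two vowels → unchanged [ʃ].
The actual realization is [ʃ], not [ʒ].

No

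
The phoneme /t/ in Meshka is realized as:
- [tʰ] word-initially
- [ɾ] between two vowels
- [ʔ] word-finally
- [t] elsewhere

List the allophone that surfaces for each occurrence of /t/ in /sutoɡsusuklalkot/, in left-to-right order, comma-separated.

Occurrence 1 (position 3): between two vowels → [ɾ].
Occurrence 2 (position 16): word-finally → [ʔ].

[ɾ], [ʔ]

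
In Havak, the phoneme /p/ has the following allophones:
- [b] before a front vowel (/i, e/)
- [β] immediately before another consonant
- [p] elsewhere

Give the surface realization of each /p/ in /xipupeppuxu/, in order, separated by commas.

[p], [b], [β], [p]

Occurrence 1 (position 3): no conditioning environment matches → elsewhere allophone [p].
Occurrence 2 (position 5): before a front vowel (/i, e/) → [b].
Occurrence 3 (position 7): immediately before another consonant → [β].
Occurrence 4 (position 8): no conditioning environment matches → elsewhere allophone [p].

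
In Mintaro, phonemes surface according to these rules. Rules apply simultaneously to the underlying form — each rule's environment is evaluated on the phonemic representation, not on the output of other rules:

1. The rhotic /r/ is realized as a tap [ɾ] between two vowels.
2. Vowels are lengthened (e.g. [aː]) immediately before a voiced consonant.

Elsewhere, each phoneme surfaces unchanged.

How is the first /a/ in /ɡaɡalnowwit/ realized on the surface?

[aː]

/a/ (between /ɡ/ and /ɡ/): before a voiced consonant, so rule 2 applies → [aː].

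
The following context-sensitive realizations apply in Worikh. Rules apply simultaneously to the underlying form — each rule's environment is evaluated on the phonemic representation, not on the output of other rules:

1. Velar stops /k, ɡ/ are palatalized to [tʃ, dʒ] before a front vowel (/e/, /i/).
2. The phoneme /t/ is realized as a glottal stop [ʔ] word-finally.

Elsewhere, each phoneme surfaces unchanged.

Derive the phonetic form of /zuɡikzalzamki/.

[zudʒikzalzamtʃi]

/z/ (word-initial): no rule targets it → [z].
/u/ — not in any rule's target class → [u].
/ɡ/ (between /u/ and /i/) occurs before a front vowel → [dʒ] by rule 1.
/i/ (between /ɡ/ and /k/) is unaffected → [i].
/k/ (between /i/ and /z/): rule 1 targets it, but not before a front vowel → unchanged [k].
/z/ — not in any rule's target class → [z].
/a/ (between /z/ and /l/): no rule targets it → [a].
/l/ (between /a/ and /z/) is unaffected → [l].
/z/ — not in any rule's target class → [z].
/a/ — not in any rule's target class → [a].
/m/ stays [m].
/k/ meets the environment for rule 1 (before a front vowel) → [tʃ].
/i/ stays [i].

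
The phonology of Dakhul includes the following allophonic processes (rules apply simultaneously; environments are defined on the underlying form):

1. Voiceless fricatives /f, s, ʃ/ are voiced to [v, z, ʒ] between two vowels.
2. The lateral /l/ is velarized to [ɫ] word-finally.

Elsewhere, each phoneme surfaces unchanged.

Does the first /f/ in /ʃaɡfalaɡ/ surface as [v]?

/f/ (between /ɡ/ and /a/): rule 1 targets it, but not between two vowels → unchanged [f].
The actual realization is [f], not [v].

No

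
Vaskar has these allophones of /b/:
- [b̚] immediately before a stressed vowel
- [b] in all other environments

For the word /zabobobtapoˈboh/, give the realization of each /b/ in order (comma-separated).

[b], [b], [b], [b̚]

Occurrence 1 (position 3): no conditioning environment matches → elsewhere allophone [b].
Occurrence 2 (position 5): no conditioning environment matches → elsewhere allophone [b].
Occurrence 3 (position 7): no conditioning environment matches → elsewhere allophone [b].
Occurrence 4 (position 12): immediately before a stressed vowel → [b̚].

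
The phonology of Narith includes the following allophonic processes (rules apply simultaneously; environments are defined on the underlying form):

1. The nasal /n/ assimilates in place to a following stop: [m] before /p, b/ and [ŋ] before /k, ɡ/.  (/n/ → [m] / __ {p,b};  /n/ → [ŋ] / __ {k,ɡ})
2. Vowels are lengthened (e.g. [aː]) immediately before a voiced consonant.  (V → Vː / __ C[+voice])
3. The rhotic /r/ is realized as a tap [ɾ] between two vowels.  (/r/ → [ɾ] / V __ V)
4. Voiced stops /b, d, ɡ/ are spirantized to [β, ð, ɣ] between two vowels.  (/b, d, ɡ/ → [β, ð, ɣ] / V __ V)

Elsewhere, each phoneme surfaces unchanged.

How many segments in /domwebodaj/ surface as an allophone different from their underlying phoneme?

Segments that undergo a rule: /o/ → [oː] (rule 2); /e/ → [eː] (rule 2); /b/ → [β] (rule 4); /o/ → [oː] (rule 2); /d/ → [ð] (rule 4); /a/ → [aː] (rule 2).
All other segments surface unchanged.

6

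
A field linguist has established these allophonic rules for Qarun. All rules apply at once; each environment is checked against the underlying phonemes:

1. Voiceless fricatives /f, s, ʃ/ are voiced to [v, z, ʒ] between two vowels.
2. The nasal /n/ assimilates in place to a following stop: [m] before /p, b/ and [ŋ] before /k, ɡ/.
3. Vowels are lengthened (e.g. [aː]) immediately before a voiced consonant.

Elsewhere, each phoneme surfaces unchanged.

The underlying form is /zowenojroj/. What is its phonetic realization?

Rule 3 applies to /o/ (between /z/ and /w/: before a voiced consonant) → [oː].
/e/ meets the environment for rule 3 (before a voiced consonant) → [eː].
/n/ (between /e/ and /o/) fails the environment for rule 2, so it stays [n].
/o/ (between /n/ and /j/) occurs before a voiced consonant → [oː] by rule 3.
/o/ — between /r/ and /j/, before a voiced consonant — surfaces as [oː] (rule 3).

[zoːweːnoːjroːj]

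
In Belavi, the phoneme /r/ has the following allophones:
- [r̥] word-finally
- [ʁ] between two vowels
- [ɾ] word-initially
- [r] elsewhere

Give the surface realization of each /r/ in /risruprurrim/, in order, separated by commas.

Occurrence 1 (position 1): word-initially → [ɾ].
Occurrence 2 (position 4): no conditioning environment matches → elsewhere allophone [r].
Occurrence 3 (position 7): no conditioning environment matches → elsewhere allophone [r].
Occurrence 4 (position 9): no conditioning environment matches → elsewhere allophone [r].
Occurrence 5 (position 10): no conditioning environment matches → elsewhere allophone [r].

[ɾ], [r], [r], [r], [r]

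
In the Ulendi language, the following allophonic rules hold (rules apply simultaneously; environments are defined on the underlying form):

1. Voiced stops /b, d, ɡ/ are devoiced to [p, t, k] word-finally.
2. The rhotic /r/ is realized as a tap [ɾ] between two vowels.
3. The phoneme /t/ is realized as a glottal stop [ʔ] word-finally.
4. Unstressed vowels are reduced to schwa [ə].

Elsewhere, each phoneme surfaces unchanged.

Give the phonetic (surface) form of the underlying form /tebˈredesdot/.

[təbˈredəsdəʔ]

/t/ (word-initial): rule 3 targets it, but not word-finally → unchanged [t].
/e/ (between /t/ and /b/) occurs in an unstressed syllable → [ə] by rule 4.
/b/ (between /e/ and /r/): rule 1 targets it, but not word-finally → unchanged [b].
/r/ (between /b/ and /e/) is in the target of rule 2 but the environment (between two vowels) is not met → [r].
/e/ — between /r/ and /d/; rule 4 does not apply here → [e].
/d/ — between /e/ and /e/; rule 1 does not apply here → [d].
/e/ (between /d/ and /s/): in an unstressed syllable, so rule 4 applies → [ə].
/s/ — not in any rule's target class → [s].
/d/ (between /s/ and /o/) is in the target of rule 1 but the environment (word-finally) is not met → [d].
/o/ (between /d/ and /t/): in an unstressed syllable, so rule 4 applies → [ə].
/t/ — word-final, word-finally — surfaces as [ʔ] (rule 3).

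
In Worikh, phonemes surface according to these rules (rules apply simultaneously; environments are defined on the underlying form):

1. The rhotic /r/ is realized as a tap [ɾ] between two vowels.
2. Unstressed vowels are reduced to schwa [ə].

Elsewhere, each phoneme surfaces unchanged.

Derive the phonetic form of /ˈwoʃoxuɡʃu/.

[ˈwoʃəxəɡʃə]

/w/ — not in any rule's target class → [w].
/o/ — between /w/ and /ʃ/; rule 2 does not apply here → [o].
/ʃ/ stays [ʃ].
/o/ — between /ʃ/ and /x/, in an unstressed syllable — surfaces as [ə] (rule 2).
/x/ — not in any rule's target class → [x].
/u/ (between /x/ and /ɡ/): in an unstressed syllable, so rule 2 applies → [ə].
/ɡ/ — not in any rule's target class → [ɡ].
/ʃ/ (between /ɡ/ and /u/) is unaffected → [ʃ].
/u/ (word-final) occurs in an unstressed syllable → [ə] by rule 2.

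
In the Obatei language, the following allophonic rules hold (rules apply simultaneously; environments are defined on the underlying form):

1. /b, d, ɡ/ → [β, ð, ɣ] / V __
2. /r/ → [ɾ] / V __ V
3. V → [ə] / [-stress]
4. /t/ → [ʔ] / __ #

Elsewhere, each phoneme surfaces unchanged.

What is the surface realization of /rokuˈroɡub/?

/r/ (word-initial): rule 2 targets it, but not between two vowels → unchanged [r].
/o/ (between /r/ and /k/) occurs in an unstressed syllable → [ə] by rule 3.
/k/ — not in any rule's target class → [k].
/u/ (between /k/ and /r/) occurs in an unstressed syllable → [ə] by rule 3.
/r/ meets the environment for rule 2 (between two vowels) → [ɾ].
/o/ — between /r/ and /ɡ/; rule 3 does not apply here → [o].
/ɡ/ (between /o/ and /u/) occurs immediately after a vowel → [ɣ] by rule 1.
/u/ (between /ɡ/ and /b/): in an unstressed syllable, so rule 3 applies → [ə].
/b/ meets the environment for rule 1 (immediately after a vowel) → [β].

[rəkəˈɾoɣəβ]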